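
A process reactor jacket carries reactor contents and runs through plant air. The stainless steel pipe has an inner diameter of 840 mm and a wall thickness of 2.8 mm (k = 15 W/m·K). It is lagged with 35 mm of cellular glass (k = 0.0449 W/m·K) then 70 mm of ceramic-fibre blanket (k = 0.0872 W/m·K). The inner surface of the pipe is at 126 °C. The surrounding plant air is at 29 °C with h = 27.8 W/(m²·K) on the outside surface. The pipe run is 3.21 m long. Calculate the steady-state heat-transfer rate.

Q ≈ 564 W

For a radial system each layer contributes R = ln(r_out/r_in)/(2πkL); films add R = 1/(hA).
R_stainless steel pipe wall = ln(422.8/420)/(2π×15×3.21) = 2.196×10^-5 K/W
R_cellular glass = ln(457.8/422.8)/(2π×0.0449×3.21) = 0.08782 K/W
R_ceramic-fibre blanket = ln(527.8/457.8)/(2π×0.0872×3.21) = 0.0809 K/W
R_outer film = 1/(h_o·2πr_oL) = 1/(27.8×2π×0.5278×3.21) = 0.003379 K/W
R_total = 0.1721 K/W
Q = ΔT/R_total = 97/0.1721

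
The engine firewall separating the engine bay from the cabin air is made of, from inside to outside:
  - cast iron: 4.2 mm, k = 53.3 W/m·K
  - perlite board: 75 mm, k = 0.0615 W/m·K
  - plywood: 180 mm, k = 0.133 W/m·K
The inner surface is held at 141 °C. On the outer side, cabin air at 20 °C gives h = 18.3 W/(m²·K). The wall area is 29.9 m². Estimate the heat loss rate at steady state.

Q ≈ 1380 W

Series thermal resistances:
R_cast iron = L/(kA) = 0.0042/(53.3×29.9) = 2.635×10^-6 K/W
R_perlite board = L/(kA) = 0.075/(0.0615×29.9) = 0.04079 K/W
R_plywood = L/(kA) = 0.18/(0.133×29.9) = 0.04526 K/W
R_outer film = 1/(h_o·A) = 1/(18.3×29.9) = 0.001828 K/W
R_total = 0.08788 K/W
Q = ΔT / R_total = 121 / 0.08788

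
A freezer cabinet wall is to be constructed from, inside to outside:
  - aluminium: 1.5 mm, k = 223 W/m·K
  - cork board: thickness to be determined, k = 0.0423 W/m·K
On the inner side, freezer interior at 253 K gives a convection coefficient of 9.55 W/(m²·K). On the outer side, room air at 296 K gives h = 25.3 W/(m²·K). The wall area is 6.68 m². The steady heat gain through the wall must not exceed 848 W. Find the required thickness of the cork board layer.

Treating each layer as a thermal resistance in series:
R_inner film = 1/(h_i·A) = 1/(9.55×6.68) = 0.01568 K/W
R_aluminium = L/(kA) = 0.0015/(223×6.68) = 1.007×10^-6 K/W
R_outer film = 1/(h_o·A) = 1/(25.3×6.68) = 0.005917 K/W
Sum of the known resistances R_other = 0.02159 K/W
Required total resistance R_tot = ΔT/Q_allow = 43/848 = 0.05071 K/W
R_cork board = R_tot − R_other = 0.02911 K/W
L = R·k·A = 0.02911×0.0423×6.68

L ≈ 8.23 mm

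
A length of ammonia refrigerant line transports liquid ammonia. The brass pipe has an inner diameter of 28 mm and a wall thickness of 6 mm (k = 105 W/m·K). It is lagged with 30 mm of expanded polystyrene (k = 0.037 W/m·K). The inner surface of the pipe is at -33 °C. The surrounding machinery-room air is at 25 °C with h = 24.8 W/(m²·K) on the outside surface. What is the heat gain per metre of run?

Cylindrical conduction, so R = ln(r₂/r₁)/(2πkL) per layer, in series:
R_brass pipe wall = ln(20/14)/(2π×105×1) = 5.406×10^-4 K/W
R_expanded polystyrene = ln(50/20)/(2π×0.037×1) = 3.941 K/W
R_outer film = 1/(h_o·2πr_oL) = 1/(24.8×2π×0.05×1) = 0.1284 K/W
R_total = 4.07 K/W
Q = ΔT/R_total = 58/4.07

q′ ≈ 14.2 W/m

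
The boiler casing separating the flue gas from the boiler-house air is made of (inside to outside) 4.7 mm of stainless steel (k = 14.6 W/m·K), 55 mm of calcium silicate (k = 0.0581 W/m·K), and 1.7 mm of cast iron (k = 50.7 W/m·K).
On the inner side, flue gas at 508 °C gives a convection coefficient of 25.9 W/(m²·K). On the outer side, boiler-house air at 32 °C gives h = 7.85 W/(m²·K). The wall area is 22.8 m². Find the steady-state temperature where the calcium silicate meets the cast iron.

T ≈ 86.5 °C

Model the wall as resistances in series:
R_inner film = 1/(h_i·A) = 1/(25.9×22.8) = 0.001693 K/W
R_stainless steel = L/(kA) = 0.0047/(14.6×22.8) = 1.412×10^-5 K/W
R_calcium silicate = L/(kA) = 0.055/(0.0581×22.8) = 0.04152 K/W
R_cast iron = L/(kA) = 0.0017/(50.7×22.8) = 1.471×10^-6 K/W
R_outer film = 1/(h_o·A) = 1/(7.85×22.8) = 0.005587 K/W
R_total = 0.04882 K/W;  Q = ΔT/R_total = 476/0.04882 = 9751 W
T_interface = T_inner − Q·ΣR(inner→interface) = 508 − 9750×0.04323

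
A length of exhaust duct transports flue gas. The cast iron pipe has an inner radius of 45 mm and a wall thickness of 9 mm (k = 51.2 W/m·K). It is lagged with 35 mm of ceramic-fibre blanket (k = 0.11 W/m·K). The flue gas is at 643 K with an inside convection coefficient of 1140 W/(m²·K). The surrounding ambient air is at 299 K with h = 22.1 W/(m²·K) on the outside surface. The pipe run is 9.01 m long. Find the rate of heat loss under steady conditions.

Q ≈ 3840 W

For a radial system each layer contributes R = ln(r_out/r_in)/(2πkL); films add R = 1/(hA).
R_inner film = 1/(h_i·2πr₁L) = 1/(1140×2π×0.045×9.01) = 3.443×10^-4 K/W
R_cast iron pipe wall = ln(54/45)/(2π×51.2×9.01) = 6.29×10^-5 K/W
R_ceramic-fibre blanket = ln(89/54)/(2π×0.11×9.01) = 0.08024 K/W
R_outer film = 1/(h_o·2πr_oL) = 1/(22.1×2π×0.089×9.01) = 0.008981 K/W
R_total = 0.08962 K/W
Q = ΔT/R_total = 344/0.08962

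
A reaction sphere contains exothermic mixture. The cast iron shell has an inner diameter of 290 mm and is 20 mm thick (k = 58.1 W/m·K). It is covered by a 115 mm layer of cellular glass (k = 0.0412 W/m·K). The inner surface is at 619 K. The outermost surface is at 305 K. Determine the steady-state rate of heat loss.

Q ≈ 65.3 W

Spherical conduction: R = (1/r_in − 1/r_out)/(4πk) per layer; series-sum.
R_cast iron shell = (1/0.145 − 1/0.165)/(4π×58.1) = 0.001145 K/W
R_cellular glass = (1/0.165 − 1/0.28)/(4π×0.0412) = 4.808 K/W
R_total = 4.809 K/W
Q = ΔT/R_total = 314/4.809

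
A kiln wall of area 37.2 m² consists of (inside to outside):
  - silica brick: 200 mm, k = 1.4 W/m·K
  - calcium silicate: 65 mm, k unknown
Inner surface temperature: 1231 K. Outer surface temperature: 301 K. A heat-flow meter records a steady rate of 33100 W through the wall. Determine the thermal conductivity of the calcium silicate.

Using the resistance-network approach (series):
R_silica brick = L/(kA) = 0.2/(1.4×37.2) = 0.00384 K/W
Sum of known resistances R_other = 0.00384 K/W
Total R = ΔT/Q = 930/33100 = 0.0281 K/W
R_calcium silicate = R_total − R_other = 0.02426 K/W
k = L/(R·A) = 0.065/(0.02426×37.2)

k ≈ 0.072 W/(m·K)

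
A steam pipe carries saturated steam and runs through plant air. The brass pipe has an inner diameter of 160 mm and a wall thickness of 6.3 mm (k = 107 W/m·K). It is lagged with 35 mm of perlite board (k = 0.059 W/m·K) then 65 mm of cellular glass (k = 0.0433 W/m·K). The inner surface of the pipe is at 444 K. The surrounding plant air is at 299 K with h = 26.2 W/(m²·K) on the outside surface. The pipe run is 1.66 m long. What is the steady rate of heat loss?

Radial resistances (cylindrical: R_cond = ln(r_o/r_i)/(2πkL), R_conv = 1/(h·2πrL)):
R_brass pipe wall = ln(86.3/80)/(2π×107×1.66) = 6.792×10^-5 K/W
R_perlite board = ln(121.3/86.3)/(2π×0.059×1.66) = 0.5532 K/W
R_cellular glass = ln(186.3/121.3)/(2π×0.0433×1.66) = 0.9501 K/W
R_outer film = 1/(h_o·2πr_oL) = 1/(26.2×2π×0.1863×1.66) = 0.01964 K/W
R_total = 1.523 K/W
Q = ΔT/R_total = 145/1.523

Q ≈ 95.2 W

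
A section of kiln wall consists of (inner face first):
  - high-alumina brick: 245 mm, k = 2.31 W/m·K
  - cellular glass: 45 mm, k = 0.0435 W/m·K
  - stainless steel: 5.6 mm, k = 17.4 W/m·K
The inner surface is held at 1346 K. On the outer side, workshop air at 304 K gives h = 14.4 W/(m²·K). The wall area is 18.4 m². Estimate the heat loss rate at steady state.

Q ≈ 15800 W

Series thermal resistances:
R_high-alumina brick = L/(kA) = 0.245/(2.31×18.4) = 0.005764 K/W
R_cellular glass = L/(kA) = 0.045/(0.0435×18.4) = 0.05622 K/W
R_stainless steel = L/(kA) = 0.0056/(17.4×18.4) = 1.749×10^-5 K/W
R_outer film = 1/(h_o·A) = 1/(14.4×18.4) = 0.003774 K/W
R_total = 0.06578 K/W
Q = ΔT / R_total = 1042 / 0.06578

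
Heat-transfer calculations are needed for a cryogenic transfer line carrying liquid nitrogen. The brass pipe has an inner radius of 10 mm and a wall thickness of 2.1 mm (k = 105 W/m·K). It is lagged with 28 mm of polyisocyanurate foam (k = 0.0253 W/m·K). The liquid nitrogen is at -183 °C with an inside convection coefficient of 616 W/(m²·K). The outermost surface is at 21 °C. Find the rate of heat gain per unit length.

q′ ≈ 27 W/m

Treating each annulus and film as a series resistance:
R_inner film = 1/(h_i·2πr₁L) = 1/(616×2π×0.01×1) = 0.02584 K/W
R_brass pipe wall = ln(12.1/10)/(2π×105×1) = 2.889×10^-4 K/W
R_polyisocyanurate foam = ln(40.1/12.1)/(2π×0.0253×1) = 7.537 K/W
R_total = 7.563 K/W
Q = ΔT/R_total = 204/7.563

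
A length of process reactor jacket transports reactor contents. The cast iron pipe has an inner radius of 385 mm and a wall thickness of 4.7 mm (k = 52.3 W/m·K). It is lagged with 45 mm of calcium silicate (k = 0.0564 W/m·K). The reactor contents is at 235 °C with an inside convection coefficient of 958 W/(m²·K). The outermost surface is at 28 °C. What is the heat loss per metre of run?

q′ ≈ 670 W/m

Treating each annulus and film as a series resistance:
R_inner film = 1/(h_i·2πr₁L) = 1/(958×2π×0.385×1) = 4.315×10^-4 K/W
R_cast iron pipe wall = ln(389.7/385)/(2π×52.3×1) = 3.692×10^-5 K/W
R_calcium silicate = ln(434.7/389.7)/(2π×0.0564×1) = 0.3084 K/W
R_total = 0.3088 K/W
Q = ΔT/R_total = 207/0.3088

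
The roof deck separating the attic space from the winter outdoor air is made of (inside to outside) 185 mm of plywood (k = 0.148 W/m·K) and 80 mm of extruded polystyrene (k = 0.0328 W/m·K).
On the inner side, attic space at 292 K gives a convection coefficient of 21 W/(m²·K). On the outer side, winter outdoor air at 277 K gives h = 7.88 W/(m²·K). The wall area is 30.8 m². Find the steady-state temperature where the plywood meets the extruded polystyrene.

Model the wall as resistances in series:
R_inner film = 1/(h_i·A) = 1/(21×30.8) = 0.001546 K/W
R_plywood = L/(kA) = 0.185/(0.148×30.8) = 0.04058 K/W
R_extruded polystyrene = L/(kA) = 0.08/(0.0328×30.8) = 0.07919 K/W
R_outer film = 1/(h_o·A) = 1/(7.88×30.8) = 0.00412 K/W
R_total = 0.1254 K/W;  Q = ΔT/R_total = 15/0.1254 = 119.6 W
T_interface = T_inner − Q·ΣR(inner→interface) = 292 − 120×0.04213

T ≈ 287 K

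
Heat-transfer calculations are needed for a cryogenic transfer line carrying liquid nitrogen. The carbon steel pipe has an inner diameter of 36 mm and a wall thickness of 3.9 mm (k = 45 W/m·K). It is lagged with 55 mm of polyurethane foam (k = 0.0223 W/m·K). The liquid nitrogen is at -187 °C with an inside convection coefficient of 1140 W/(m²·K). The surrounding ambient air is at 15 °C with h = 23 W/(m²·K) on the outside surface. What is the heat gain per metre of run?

q′ ≈ 22.3 W/m

Treating each annulus and film as a series resistance:
R_inner film = 1/(h_i·2πr₁L) = 1/(1140×2π×0.018×1) = 0.007756 K/W
R_carbon steel pipe wall = ln(21.9/18)/(2π×45×1) = 6.936×10^-4 K/W
R_polyurethane foam = ln(76.9/21.9)/(2π×0.0223×1) = 8.964 K/W
R_outer film = 1/(h_o·2πr_oL) = 1/(23×2π×0.0769×1) = 0.08998 K/W
R_total = 9.063 K/W
Q = ΔT/R_total = 202/9.063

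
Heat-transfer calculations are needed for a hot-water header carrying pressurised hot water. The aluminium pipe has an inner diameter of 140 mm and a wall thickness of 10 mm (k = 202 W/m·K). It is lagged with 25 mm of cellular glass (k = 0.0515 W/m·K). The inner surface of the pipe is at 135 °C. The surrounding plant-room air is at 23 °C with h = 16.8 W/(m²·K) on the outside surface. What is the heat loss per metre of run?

For a radial system each layer contributes R = ln(r_out/r_in)/(2πkL); films add R = 1/(hA).
R_aluminium pipe wall = ln(80/70)/(2π×202×1) = 1.052×10^-4 K/W
R_cellular glass = ln(105/80)/(2π×0.0515×1) = 0.8404 K/W
R_outer film = 1/(h_o·2πr_oL) = 1/(16.8×2π×0.105×1) = 0.09022 K/W
R_total = 0.9307 K/W
Q = ΔT/R_total = 112/0.9307

q′ ≈ 120 W/m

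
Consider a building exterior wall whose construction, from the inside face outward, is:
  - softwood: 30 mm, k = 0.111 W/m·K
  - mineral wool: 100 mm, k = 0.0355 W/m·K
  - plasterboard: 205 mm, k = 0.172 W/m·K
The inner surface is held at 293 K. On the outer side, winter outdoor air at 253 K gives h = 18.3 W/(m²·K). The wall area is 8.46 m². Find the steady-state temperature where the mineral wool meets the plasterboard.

Series thermal resistances:
R_softwood = L/(kA) = 0.03/(0.111×8.46) = 0.03195 K/W
R_mineral wool = L/(kA) = 0.1/(0.0355×8.46) = 0.333 K/W
R_plasterboard = L/(kA) = 0.205/(0.172×8.46) = 0.1409 K/W
R_outer film = 1/(h_o·A) = 1/(18.3×8.46) = 0.006459 K/W
R_total = 0.5123 K/W;  Q = ΔT/R_total = 40/0.5123 = 78.09 W
T_interface = T_inner − Q·ΣR(inner→interface) = 293 − 78.1×0.3649

T ≈ 265 K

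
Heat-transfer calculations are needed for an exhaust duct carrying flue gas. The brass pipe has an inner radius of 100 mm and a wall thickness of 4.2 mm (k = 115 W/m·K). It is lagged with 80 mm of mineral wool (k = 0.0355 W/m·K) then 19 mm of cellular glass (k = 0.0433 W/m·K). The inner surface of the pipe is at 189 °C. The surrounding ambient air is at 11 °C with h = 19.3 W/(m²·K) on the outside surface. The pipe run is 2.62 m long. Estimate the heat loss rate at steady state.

For a radial system each layer contributes R = ln(r_out/r_in)/(2πkL); films add R = 1/(hA).
R_brass pipe wall = ln(104.2/100)/(2π×115×2.62) = 2.173×10^-5 K/W
R_mineral wool = ln(184.2/104.2)/(2π×0.0355×2.62) = 0.9749 K/W
R_cellular glass = ln(203.2/184.2)/(2π×0.0433×2.62) = 0.1377 K/W
R_outer film = 1/(h_o·2πr_oL) = 1/(19.3×2π×0.2032×2.62) = 0.01549 K/W
R_total = 1.128 K/W
Q = ΔT/R_total = 178/1.128

Q ≈ 158 W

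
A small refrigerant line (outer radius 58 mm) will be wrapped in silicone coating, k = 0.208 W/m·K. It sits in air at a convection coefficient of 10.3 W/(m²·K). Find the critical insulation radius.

r_cr ≈ 20.2 mm

For a cylinder r_cr = k/h = 0.208/10.3
r_cr = 20.2 mm; since the bare radius (58 mm) is above r_cr, any added insulation will reduce heat loss.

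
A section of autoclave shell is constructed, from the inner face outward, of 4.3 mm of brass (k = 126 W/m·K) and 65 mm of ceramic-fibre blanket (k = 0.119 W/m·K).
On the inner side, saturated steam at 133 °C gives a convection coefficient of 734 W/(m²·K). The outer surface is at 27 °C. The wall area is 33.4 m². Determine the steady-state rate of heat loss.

Q ≈ 6470 W

Series thermal resistances:
R_inner film = 1/(h_i·A) = 1/(734×33.4) = 4.079×10^-5 K/W
R_brass = L/(kA) = 0.0043/(126×33.4) = 1.022×10^-6 K/W
R_ceramic-fibre blanket = L/(kA) = 0.065/(0.119×33.4) = 0.01635 K/W
R_total = 0.0164 K/W
Q = ΔT / R_total = 106 / 0.0164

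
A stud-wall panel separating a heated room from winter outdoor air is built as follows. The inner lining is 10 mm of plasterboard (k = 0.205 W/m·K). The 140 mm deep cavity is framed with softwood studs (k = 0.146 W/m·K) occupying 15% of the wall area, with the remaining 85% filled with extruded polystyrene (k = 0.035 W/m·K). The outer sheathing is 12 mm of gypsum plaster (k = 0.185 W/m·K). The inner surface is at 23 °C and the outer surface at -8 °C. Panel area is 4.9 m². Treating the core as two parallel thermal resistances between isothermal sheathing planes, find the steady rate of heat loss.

Q ≈ 53.8 W

Sheathing layers in series; stud and cavity paths in parallel between them.
R_inner = 0.01/(0.205×4.9) = 0.009955 K/W
R_stud  = 0.14/(0.146×0.15×4.9) = 1.305 K/W
R_cav   = 0.14/(0.035×0.85×4.9) = 0.9604 K/W
1/R_core = 1/R_stud + 1/R_cav → R_core = 0.5532 K/W
R_outer = 0.012/(0.185×4.9) = 0.01324 K/W
R_total = 0.5764 K/W
Q = ΔT/R_total = 31/0.5764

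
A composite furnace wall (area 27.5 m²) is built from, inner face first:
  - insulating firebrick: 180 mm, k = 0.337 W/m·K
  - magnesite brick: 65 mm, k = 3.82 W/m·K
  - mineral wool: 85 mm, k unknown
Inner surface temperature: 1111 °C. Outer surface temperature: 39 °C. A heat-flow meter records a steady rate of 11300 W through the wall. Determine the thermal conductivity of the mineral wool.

k ≈ 0.0413 W/(m·K)

Thermal resistances in series:
R_insulating firebrick = L/(kA) = 0.18/(0.337×27.5) = 0.01942 K/W
R_magnesite brick = L/(kA) = 0.065/(3.82×27.5) = 6.188×10^-4 K/W
Sum of known resistances R_other = 0.02004 K/W
Total R = ΔT/Q = 1072/11300 = 0.09487 K/W
R_mineral wool = R_total − R_other = 0.07483 K/W
k = L/(R·A) = 0.085/(0.07483×27.5)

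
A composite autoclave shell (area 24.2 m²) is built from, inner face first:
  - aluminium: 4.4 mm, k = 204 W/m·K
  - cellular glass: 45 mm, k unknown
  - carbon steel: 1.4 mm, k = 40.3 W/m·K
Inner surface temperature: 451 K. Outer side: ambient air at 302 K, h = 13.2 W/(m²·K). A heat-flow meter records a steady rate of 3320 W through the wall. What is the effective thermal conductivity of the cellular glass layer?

Model the wall as resistances in series:
R_aluminium = L/(kA) = 0.0044/(204×24.2) = 8.913×10^-7 K/W
R_carbon steel = L/(kA) = 0.0014/(40.3×24.2) = 1.436×10^-6 K/W
R_outer film = 1/(h_o·A) = 1/(13.2×24.2) = 0.00313 K/W
Sum of known resistances R_other = 0.003133 K/W
Total R = ΔT/Q = 149/3320 = 0.04488 K/W
R_cellular glass = R_total − R_other = 0.04175 K/W
k = L/(R·A) = 0.045/(0.04175×24.2)

k ≈ 0.0445 W/(m·K)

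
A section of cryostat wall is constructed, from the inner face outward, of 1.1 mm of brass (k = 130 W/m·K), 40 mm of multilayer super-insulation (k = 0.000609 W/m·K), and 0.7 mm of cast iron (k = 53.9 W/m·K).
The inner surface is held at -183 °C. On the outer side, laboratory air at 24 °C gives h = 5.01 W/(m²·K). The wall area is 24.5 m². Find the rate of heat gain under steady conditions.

Q ≈ 77 W

Model the wall as resistances in series:
R_brass = L/(kA) = 0.0011/(130×24.5) = 3.454×10^-7 K/W
R_multilayer super-insulation = L/(kA) = 0.04/(0.000609×24.5) = 2.681 K/W
R_cast iron = L/(kA) = 0.0007/(53.9×24.5) = 5.301×10^-7 K/W
R_outer film = 1/(h_o·A) = 1/(5.01×24.5) = 0.008147 K/W
R_total = 2.689 K/W
Q = ΔT / R_total = 207 / 2.689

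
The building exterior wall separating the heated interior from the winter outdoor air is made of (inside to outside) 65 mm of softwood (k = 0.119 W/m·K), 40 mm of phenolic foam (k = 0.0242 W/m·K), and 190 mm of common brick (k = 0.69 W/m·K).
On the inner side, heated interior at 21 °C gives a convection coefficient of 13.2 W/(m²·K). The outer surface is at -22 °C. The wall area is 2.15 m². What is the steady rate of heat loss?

Q ≈ 36.3 W

Thermal resistances in series:
R_inner film = 1/(h_i·A) = 1/(13.2×2.15) = 0.03524 K/W
R_softwood = L/(kA) = 0.065/(0.119×2.15) = 0.2541 K/W
R_phenolic foam = L/(kA) = 0.04/(0.0242×2.15) = 0.7688 K/W
R_common brick = L/(kA) = 0.19/(0.69×2.15) = 0.1281 K/W
R_total = 1.186 K/W
Q = ΔT / R_total = 43 / 1.186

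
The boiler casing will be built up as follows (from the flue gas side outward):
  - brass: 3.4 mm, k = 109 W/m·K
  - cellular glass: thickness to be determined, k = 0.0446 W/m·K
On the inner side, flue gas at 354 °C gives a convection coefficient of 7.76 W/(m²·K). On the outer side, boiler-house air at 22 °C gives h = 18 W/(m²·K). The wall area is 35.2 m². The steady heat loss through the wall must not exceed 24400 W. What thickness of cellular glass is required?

L ≈ 13.1 mm

Treating each layer as a thermal resistance in series:
R_inner film = 1/(h_i·A) = 1/(7.76×35.2) = 0.003661 K/W
R_brass = L/(kA) = 0.0034/(109×35.2) = 8.862×10^-7 K/W
R_outer film = 1/(h_o·A) = 1/(18×35.2) = 0.001578 K/W
Sum of the known resistances R_other = 0.00524 K/W
Required total resistance R_tot = ΔT/Q_allow = 332/24400 = 0.01361 K/W
R_cellular glass = R_tot − R_other = 0.008366 K/W
L = R·k·A = 0.008366×0.0446×35.2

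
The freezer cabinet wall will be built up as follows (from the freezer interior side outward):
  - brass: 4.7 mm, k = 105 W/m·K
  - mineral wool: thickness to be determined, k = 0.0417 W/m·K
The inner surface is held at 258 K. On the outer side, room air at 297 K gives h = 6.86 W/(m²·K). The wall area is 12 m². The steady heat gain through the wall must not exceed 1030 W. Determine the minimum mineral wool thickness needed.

Using the resistance-network approach (series):
R_brass = L/(kA) = 0.0047/(105×12) = 3.73×10^-6 K/W
R_outer film = 1/(h_o·A) = 1/(6.86×12) = 0.01215 K/W
Sum of the known resistances R_other = 0.01215 K/W
Required total resistance R_tot = ΔT/Q_allow = 39/1030 = 0.03786 K/W
R_mineral wool = R_tot − R_other = 0.02571 K/W
L = R·k·A = 0.02571×0.0417×12

L ≈ 12.9 mm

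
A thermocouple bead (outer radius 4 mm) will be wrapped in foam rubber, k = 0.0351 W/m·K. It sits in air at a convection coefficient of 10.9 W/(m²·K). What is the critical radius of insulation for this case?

For a sphere r_cr = 2k/h = 2×0.0351/10.9
r_cr = 6.44 mm; since the bare radius (4 mm) is below r_cr, adding a thin layer of insulation will *increase* heat loss.

r_cr ≈ 6.44 mm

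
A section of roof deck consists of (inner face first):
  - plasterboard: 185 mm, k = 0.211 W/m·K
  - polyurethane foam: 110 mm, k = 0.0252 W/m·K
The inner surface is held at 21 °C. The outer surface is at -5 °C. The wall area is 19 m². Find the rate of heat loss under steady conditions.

Q ≈ 94.2 W

Model the wall as resistances in series:
R_plasterboard = L/(kA) = 0.185/(0.211×19) = 0.04615 K/W
R_polyurethane foam = L/(kA) = 0.11/(0.0252×19) = 0.2297 K/W
R_total = 0.2759 K/W
Q = ΔT / R_total = 26 / 0.2759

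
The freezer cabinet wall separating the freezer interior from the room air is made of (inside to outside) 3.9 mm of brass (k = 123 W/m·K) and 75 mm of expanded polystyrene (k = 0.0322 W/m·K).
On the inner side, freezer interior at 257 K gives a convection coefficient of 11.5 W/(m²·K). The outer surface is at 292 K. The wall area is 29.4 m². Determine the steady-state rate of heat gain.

Thermal resistances in series:
R_inner film = 1/(h_i·A) = 1/(11.5×29.4) = 0.002958 K/W
R_brass = L/(kA) = 0.0039/(123×29.4) = 1.078×10^-6 K/W
R_expanded polystyrene = L/(kA) = 0.075/(0.0322×29.4) = 0.07922 K/W
R_total = 0.08218 K/W
Q = ΔT / R_total = 35 / 0.08218

Q ≈ 426 W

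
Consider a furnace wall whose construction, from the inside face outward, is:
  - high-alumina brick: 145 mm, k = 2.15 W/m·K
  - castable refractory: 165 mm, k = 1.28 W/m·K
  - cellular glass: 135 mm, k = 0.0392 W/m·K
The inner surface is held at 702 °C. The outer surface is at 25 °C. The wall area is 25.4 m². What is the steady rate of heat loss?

Thermal resistances in series:
R_high-alumina brick = L/(kA) = 0.145/(2.15×25.4) = 0.002655 K/W
R_castable refractory = L/(kA) = 0.165/(1.28×25.4) = 0.005075 K/W
R_cellular glass = L/(kA) = 0.135/(0.0392×25.4) = 0.1356 K/W
R_total = 0.1433 K/W
Q = ΔT / R_total = 677 / 0.1433

Q ≈ 4720 W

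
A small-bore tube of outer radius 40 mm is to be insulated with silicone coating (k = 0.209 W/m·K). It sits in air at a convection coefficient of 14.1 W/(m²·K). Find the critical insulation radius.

r_cr ≈ 14.8 mm

For a cylinder r_cr = k/h = 0.209/14.1
r_cr = 14.8 mm; since the bare radius (40 mm) is above r_cr, any added insulation will reduce heat loss.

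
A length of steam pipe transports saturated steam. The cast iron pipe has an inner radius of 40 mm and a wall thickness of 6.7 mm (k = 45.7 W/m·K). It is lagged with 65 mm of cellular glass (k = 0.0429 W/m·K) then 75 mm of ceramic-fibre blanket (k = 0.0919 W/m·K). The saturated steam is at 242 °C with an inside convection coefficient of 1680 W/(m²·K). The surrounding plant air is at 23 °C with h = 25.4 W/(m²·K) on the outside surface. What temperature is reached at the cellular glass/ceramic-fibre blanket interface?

Per-layer cylindrical resistances, series-summed:
R_inner film = 1/(h_i·2πr₁L) = 1/(1680×2π×0.04×1) = 0.002368 K/W
R_cast iron pipe wall = ln(46.7/40)/(2π×45.7×1) = 5.393×10^-4 K/W
R_cellular glass = ln(111.7/46.7)/(2π×0.0429×1) = 3.235 K/W
R_ceramic-fibre blanket = ln(186.7/111.7)/(2π×0.0919×1) = 0.8896 K/W
R_outer film = 1/(h_o·2πr_oL) = 1/(25.4×2π×0.1867×1) = 0.03356 K/W
R_total = 4.161 K/W
Q = ΔT/R_total = 219/4.161
Q = 52.6 W/m
T_interface = T_inner − Q·ΣR(inner→interface) = 242 − 52.6×3.238

T ≈ 71.6 °C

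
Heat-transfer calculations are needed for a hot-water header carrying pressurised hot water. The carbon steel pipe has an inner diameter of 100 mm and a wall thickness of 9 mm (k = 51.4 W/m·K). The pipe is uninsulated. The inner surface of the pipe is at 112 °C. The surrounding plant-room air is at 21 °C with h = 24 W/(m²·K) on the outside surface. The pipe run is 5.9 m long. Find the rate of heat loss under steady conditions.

Radial resistances (cylindrical: R_cond = ln(r_o/r_i)/(2πkL), R_conv = 1/(h·2πrL)):
R_carbon steel pipe wall = ln(59/50)/(2π×51.4×5.9) = 8.686×10^-5 K/W
R_outer film = 1/(h_o·2πr_oL) = 1/(24×2π×0.059×5.9) = 0.01905 K/W
R_total = 0.01914 K/W
Q = ΔT/R_total = 91/0.01914

Q ≈ 4760 W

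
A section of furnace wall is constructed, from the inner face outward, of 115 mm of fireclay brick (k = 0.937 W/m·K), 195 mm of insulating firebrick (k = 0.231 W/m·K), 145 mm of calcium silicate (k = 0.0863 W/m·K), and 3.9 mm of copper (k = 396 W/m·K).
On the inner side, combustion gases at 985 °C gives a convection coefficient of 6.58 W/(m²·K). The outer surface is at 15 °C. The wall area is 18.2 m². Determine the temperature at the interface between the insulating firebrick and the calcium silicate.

Model the wall as resistances in series:
R_inner film = 1/(h_i·A) = 1/(6.58×18.2) = 0.00835 K/W
R_fireclay brick = L/(kA) = 0.115/(0.937×18.2) = 0.006744 K/W
R_insulating firebrick = L/(kA) = 0.195/(0.231×18.2) = 0.04638 K/W
R_calcium silicate = L/(kA) = 0.145/(0.0863×18.2) = 0.09232 K/W
R_copper = L/(kA) = 0.0039/(396×18.2) = 5.411×10^-7 K/W
R_total = 0.1538 K/W;  Q = ΔT/R_total = 970/0.1538 = 6307 W
T_interface = T_inner − Q·ΣR(inner→interface) = 985 − 6310×0.06148

T ≈ 597 °C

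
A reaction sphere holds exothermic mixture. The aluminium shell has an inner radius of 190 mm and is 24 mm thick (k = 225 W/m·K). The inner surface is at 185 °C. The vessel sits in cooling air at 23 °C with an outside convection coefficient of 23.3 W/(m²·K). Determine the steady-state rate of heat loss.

Spherical conduction: R = (1/r_in − 1/r_out)/(4πk) per layer; series-sum.
R_aluminium shell = (1/0.19 − 1/0.214)/(4π×225) = 2.088×10^-4 K/W
R_outer film = 1/(h·4πr_o²) = 1/(23.3×4π×0.214²) = 0.07458 K/W
R_total = 0.07479 K/W
Q = ΔT/R_total = 162/0.07479

Q ≈ 2170 W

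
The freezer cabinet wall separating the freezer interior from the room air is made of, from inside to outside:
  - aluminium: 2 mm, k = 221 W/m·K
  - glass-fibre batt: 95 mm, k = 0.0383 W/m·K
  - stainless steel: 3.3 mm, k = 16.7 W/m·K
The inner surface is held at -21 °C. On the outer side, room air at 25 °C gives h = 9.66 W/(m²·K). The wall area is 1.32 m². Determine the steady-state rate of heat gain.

Q ≈ 23.5 W

Using the resistance-network approach (series):
R_aluminium = L/(kA) = 0.002/(221×1.32) = 6.856×10^-6 K/W
R_glass-fibre batt = L/(kA) = 0.095/(0.0383×1.32) = 1.879 K/W
R_stainless steel = L/(kA) = 0.0033/(16.7×1.32) = 1.497×10^-4 K/W
R_outer film = 1/(h_o·A) = 1/(9.66×1.32) = 0.07842 K/W
R_total = 1.958 K/W
Q = ΔT / R_total = 46 / 1.958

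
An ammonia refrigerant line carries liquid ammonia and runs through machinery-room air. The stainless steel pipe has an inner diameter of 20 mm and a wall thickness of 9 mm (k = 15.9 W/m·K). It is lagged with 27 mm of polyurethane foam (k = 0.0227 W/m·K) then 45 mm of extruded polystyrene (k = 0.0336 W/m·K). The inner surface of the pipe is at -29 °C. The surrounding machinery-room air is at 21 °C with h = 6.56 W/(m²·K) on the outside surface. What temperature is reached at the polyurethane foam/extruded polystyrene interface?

For a radial system each layer contributes R = ln(r_out/r_in)/(2πkL); films add R = 1/(hA).
R_stainless steel pipe wall = ln(19/10)/(2π×15.9×1) = 0.006425 K/W
R_polyurethane foam = ln(46/19)/(2π×0.0227×1) = 6.199 K/W
R_extruded polystyrene = ln(91/46)/(2π×0.0336×1) = 3.231 K/W
R_outer film = 1/(h_o·2πr_oL) = 1/(6.56×2π×0.091×1) = 0.2666 K/W
R_total = 9.704 K/W
Q = ΔT/R_total = 50/9.704
Q = 5.15 W/m
T_interface = T_inner + Q·ΣR(inner→interface) = -29 + 5.15×6.206

T ≈ 2.98 °C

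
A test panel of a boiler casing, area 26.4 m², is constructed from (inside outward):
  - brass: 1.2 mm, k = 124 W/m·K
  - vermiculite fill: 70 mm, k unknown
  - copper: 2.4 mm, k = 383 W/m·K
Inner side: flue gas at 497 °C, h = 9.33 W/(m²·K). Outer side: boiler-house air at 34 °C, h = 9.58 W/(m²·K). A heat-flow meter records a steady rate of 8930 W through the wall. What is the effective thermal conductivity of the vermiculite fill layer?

k ≈ 0.0605 W/(m·K)

Thermal resistances in series:
R_inner film = 1/(h_i·A) = 1/(9.33×26.4) = 0.00406 K/W
R_brass = L/(kA) = 0.0012/(124×26.4) = 3.666×10^-7 K/W
R_copper = L/(kA) = 0.0024/(383×26.4) = 2.374×10^-7 K/W
R_outer film = 1/(h_o·A) = 1/(9.58×26.4) = 0.003954 K/W
Sum of known resistances R_other = 0.008014 K/W
Total R = ΔT/Q = 463/8930 = 0.05185 K/W
R_vermiculite fill = R_total − R_other = 0.04383 K/W
k = L/(R·A) = 0.07/(0.04383×26.4)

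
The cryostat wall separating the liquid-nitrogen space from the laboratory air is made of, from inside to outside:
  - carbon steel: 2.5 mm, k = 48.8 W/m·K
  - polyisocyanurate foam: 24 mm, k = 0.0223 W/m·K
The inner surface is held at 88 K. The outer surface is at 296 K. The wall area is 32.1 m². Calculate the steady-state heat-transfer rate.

Q ≈ 6200 W

Thermal resistances in series:
R_carbon steel = L/(kA) = 0.0025/(48.8×32.1) = 1.596×10^-6 K/W
R_polyisocyanurate foam = L/(kA) = 0.024/(0.0223×32.1) = 0.03353 K/W
R_total = 0.03353 K/W
Q = ΔT / R_total = 208 / 0.03353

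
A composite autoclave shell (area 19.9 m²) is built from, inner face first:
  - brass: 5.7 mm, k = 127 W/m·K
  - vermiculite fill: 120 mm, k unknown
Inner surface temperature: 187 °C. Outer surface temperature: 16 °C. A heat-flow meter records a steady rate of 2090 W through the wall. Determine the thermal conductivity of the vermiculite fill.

k ≈ 0.0737 W/(m·K)

Thermal resistances in series:
R_brass = L/(kA) = 0.0057/(127×19.9) = 2.255×10^-6 K/W
Sum of known resistances R_other = 2.255×10^-6 K/W
Total R = ΔT/Q = 171/2090 = 0.08182 K/W
R_vermiculite fill = R_total − R_other = 0.08182 K/W
k = L/(R·A) = 0.12/(0.08182×19.9)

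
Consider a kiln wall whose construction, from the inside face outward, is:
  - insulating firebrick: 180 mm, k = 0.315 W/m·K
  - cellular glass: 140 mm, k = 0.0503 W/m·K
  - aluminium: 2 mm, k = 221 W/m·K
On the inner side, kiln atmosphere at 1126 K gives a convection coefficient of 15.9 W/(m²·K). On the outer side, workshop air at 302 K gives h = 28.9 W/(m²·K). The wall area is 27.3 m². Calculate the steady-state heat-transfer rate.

Model the wall as resistances in series:
R_inner film = 1/(h_i·A) = 1/(15.9×27.3) = 0.002304 K/W
R_insulating firebrick = L/(kA) = 0.18/(0.315×27.3) = 0.02093 K/W
R_cellular glass = L/(kA) = 0.14/(0.0503×27.3) = 0.102 K/W
R_aluminium = L/(kA) = 0.002/(221×27.3) = 3.315×10^-7 K/W
R_outer film = 1/(h_o·A) = 1/(28.9×27.3) = 0.001267 K/W
R_total = 0.1265 K/W
Q = ΔT / R_total = 824 / 0.1265

Q ≈ 6520 W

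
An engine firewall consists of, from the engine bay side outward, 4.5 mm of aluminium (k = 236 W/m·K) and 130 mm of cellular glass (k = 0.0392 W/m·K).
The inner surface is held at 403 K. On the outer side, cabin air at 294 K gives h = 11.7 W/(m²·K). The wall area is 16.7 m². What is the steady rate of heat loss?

Q ≈ 535 W

Series thermal resistances:
R_aluminium = L/(kA) = 0.0045/(236×16.7) = 1.142×10^-6 K/W
R_cellular glass = L/(kA) = 0.13/(0.0392×16.7) = 0.1986 K/W
R_outer film = 1/(h_o·A) = 1/(11.7×16.7) = 0.005118 K/W
R_total = 0.2037 K/W
Q = ΔT / R_total = 109 / 0.2037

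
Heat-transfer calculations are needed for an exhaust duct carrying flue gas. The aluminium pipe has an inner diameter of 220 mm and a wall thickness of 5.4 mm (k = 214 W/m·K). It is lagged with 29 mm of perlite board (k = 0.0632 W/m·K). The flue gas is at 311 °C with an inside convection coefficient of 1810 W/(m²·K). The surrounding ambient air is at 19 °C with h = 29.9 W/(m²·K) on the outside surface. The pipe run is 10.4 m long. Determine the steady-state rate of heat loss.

Q ≈ 5040 W

Per-layer cylindrical resistances, series-summed:
R_inner film = 1/(h_i·2πr₁L) = 1/(1810×2π×0.11×10.4) = 7.686×10^-5 K/W
R_aluminium pipe wall = ln(115.4/110)/(2π×214×10.4) = 3.427×10^-6 K/W
R_perlite board = ln(144.4/115.4)/(2π×0.0632×10.4) = 0.05428 K/W
R_outer film = 1/(h_o·2πr_oL) = 1/(29.9×2π×0.1444×10.4) = 0.003544 K/W
R_total = 0.05791 K/W
Q = ΔT/R_total = 292/0.05791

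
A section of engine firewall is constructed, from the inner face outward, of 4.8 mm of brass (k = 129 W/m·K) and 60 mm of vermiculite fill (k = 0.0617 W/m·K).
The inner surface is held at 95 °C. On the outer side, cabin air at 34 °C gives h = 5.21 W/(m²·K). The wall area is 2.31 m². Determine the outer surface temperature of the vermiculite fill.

T ≈ 44.1 °C

Series thermal resistances:
R_brass = L/(kA) = 0.0048/(129×2.31) = 1.611×10^-5 K/W
R_vermiculite fill = L/(kA) = 0.06/(0.0617×2.31) = 0.421 K/W
R_outer film = 1/(h_o·A) = 1/(5.21×2.31) = 0.08309 K/W
R_total = 0.5041 K/W;  Q = ΔT/R_total = 61/0.5041 = 121 W
T_interface = T_inner − Q·ΣR(inner→interface) = 95 − 121×0.421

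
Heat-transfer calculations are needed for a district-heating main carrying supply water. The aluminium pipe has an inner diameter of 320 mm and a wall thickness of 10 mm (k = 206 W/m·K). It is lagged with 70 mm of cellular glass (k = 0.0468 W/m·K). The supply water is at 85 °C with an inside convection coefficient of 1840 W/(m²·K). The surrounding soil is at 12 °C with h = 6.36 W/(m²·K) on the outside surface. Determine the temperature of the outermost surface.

Radial resistances (cylindrical: R_cond = ln(r_o/r_i)/(2πkL), R_conv = 1/(h·2πrL)):
R_inner film = 1/(h_i·2πr₁L) = 1/(1840×2π×0.16×1) = 5.406×10^-4 K/W
R_aluminium pipe wall = ln(170/160)/(2π×206×1) = 4.684×10^-5 K/W
R_cellular glass = ln(240/170)/(2π×0.0468×1) = 1.173 K/W
R_outer film = 1/(h_o·2πr_oL) = 1/(6.36×2π×0.24×1) = 0.1043 K/W
R_total = 1.278 K/W
Q = ΔT/R_total = 73/1.278
Q = 57.1 W/m
T_interface = T_inner − Q·ΣR(inner→interface) = 85 − 57.1×1.173

T ≈ 18 °C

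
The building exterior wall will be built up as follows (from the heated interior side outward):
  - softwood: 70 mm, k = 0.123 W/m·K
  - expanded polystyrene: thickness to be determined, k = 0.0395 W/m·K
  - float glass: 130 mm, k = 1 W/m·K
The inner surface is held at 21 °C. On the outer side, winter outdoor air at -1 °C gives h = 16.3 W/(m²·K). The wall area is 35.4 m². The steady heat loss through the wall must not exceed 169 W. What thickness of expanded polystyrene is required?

L ≈ 152 mm

Model the wall as resistances in series:
R_softwood = L/(kA) = 0.07/(0.123×35.4) = 0.01608 K/W
R_float glass = L/(kA) = 0.13/(1×35.4) = 0.003672 K/W
R_outer film = 1/(h_o·A) = 1/(16.3×35.4) = 0.001733 K/W
Sum of the known resistances R_other = 0.02148 K/W
Required total resistance R_tot = ΔT/Q_allow = 22/169 = 0.1302 K/W
R_expanded polystyrene = R_tot − R_other = 0.1087 K/W
L = R·k·A = 0.1087×0.0395×35.4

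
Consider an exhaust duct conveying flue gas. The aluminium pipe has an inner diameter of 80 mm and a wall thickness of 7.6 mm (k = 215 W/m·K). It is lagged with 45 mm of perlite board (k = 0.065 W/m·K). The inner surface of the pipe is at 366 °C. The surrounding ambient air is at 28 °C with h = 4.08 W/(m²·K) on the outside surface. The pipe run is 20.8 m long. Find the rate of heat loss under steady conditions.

Q ≈ 3430 W

Cylindrical conduction, so R = ln(r₂/r₁)/(2πkL) per layer, in series:
R_aluminium pipe wall = ln(47.6/40)/(2π×215×20.8) = 6.191×10^-6 K/W
R_perlite board = ln(92.6/47.6)/(2π×0.065×20.8) = 0.07834 K/W
R_outer film = 1/(h_o·2πr_oL) = 1/(4.08×2π×0.0926×20.8) = 0.02025 K/W
R_total = 0.0986 K/W
Q = ΔT/R_total = 338/0.0986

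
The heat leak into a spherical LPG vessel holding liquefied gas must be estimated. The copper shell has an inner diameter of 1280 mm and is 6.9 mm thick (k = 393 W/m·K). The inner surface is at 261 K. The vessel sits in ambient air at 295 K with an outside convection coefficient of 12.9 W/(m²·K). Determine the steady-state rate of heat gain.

Q ≈ 2310 W

Each spherical layer contributes R = (1/r_i − 1/r_o)/(4πk):
R_copper shell = (1/0.64 − 1/0.6469)/(4π×393) = 3.375×10^-6 K/W
R_outer film = 1/(h·4πr_o²) = 1/(12.9×4π×0.6469²) = 0.01474 K/W
R_total = 0.01474 K/W
Q = ΔT/R_total = 34/0.01474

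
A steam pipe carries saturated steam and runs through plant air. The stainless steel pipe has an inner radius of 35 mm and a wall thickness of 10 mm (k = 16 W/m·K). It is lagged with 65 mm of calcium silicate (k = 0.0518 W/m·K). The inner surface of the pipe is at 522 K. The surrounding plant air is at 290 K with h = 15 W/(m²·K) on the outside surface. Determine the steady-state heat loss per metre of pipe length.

Radial resistances (cylindrical: R_cond = ln(r_o/r_i)/(2πkL), R_conv = 1/(h·2πrL)):
R_stainless steel pipe wall = ln(45/35)/(2π×16×1) = 0.0025 K/W
R_calcium silicate = ln(110/45)/(2π×0.0518×1) = 2.746 K/W
R_outer film = 1/(h_o·2πr_oL) = 1/(15×2π×0.11×1) = 0.09646 K/W
R_total = 2.845 K/W
Q = ΔT/R_total = 232/2.845

q′ ≈ 81.5 W/m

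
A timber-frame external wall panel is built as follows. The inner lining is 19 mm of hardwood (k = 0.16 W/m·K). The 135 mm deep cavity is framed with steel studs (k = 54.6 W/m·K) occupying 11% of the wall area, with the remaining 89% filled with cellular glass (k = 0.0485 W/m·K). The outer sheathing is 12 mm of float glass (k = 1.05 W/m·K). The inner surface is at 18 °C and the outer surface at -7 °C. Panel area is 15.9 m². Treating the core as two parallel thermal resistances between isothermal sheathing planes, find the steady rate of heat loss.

Q ≈ 2610 W

Sheathing layers in series; stud and cavity paths in parallel between them.
R_inner = 0.019/(0.16×15.9) = 0.007469 K/W
R_stud  = 0.135/(54.6×0.11×15.9) = 0.001414 K/W
R_cav   = 0.135/(0.0485×0.89×15.9) = 0.1967 K/W
1/R_core = 1/R_stud + 1/R_cav → R_core = 0.001404 K/W
R_outer = 0.012/(1.05×15.9) = 7.188×10^-4 K/W
R_total = 0.009591 K/W
Q = ΔT/R_total = 25/0.009591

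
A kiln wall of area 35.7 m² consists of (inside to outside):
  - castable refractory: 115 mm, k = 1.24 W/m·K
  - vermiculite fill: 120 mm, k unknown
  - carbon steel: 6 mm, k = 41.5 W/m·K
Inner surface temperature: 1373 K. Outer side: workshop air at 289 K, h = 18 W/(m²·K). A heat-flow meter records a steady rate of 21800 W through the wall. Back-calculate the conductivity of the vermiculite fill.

k ≈ 0.0738 W/(m·K)

Thermal resistances in series:
R_castable refractory = L/(kA) = 0.115/(1.24×35.7) = 0.002598 K/W
R_carbon steel = L/(kA) = 0.006/(41.5×35.7) = 4.05×10^-6 K/W
R_outer film = 1/(h_o·A) = 1/(18×35.7) = 0.001556 K/W
Sum of known resistances R_other = 0.004158 K/W
Total R = ΔT/Q = 1084/21800 = 0.04972 K/W
R_vermiculite fill = R_total − R_other = 0.04557 K/W
k = L/(R·A) = 0.12/(0.04557×35.7)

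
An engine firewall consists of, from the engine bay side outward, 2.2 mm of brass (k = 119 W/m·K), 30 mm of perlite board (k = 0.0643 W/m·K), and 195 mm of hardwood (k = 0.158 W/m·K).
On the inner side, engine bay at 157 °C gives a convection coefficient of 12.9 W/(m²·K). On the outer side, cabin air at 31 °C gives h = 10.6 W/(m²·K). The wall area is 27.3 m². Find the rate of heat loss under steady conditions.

Q ≈ 1840 W

Treating each layer as a thermal resistance in series:
R_inner film = 1/(h_i·A) = 1/(12.9×27.3) = 0.00284 K/W
R_brass = L/(kA) = 0.0022/(119×27.3) = 6.772×10^-7 K/W
R_perlite board = L/(kA) = 0.03/(0.0643×27.3) = 0.01709 K/W
R_hardwood = L/(kA) = 0.195/(0.158×27.3) = 0.04521 K/W
R_outer film = 1/(h_o·A) = 1/(10.6×27.3) = 0.003456 K/W
R_total = 0.06859 K/W
Q = ΔT / R_total = 126 / 0.06859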